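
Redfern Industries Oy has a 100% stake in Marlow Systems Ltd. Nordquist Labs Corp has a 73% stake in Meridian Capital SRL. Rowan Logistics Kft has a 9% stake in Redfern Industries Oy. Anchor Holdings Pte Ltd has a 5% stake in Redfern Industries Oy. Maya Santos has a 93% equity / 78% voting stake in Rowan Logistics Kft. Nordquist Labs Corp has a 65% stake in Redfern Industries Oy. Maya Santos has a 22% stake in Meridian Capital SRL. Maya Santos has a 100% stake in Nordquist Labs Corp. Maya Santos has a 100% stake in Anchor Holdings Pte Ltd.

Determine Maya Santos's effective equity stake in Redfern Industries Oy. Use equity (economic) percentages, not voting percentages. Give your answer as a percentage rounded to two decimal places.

78.37%

Maya reaches Redfern along 3 paths.
Via Nordquist: 100% × 65% = 65%.
Via Rowan: 93% × 9% = 8.37%.
Via Anchor: 100% × 5% = 5%.
Total: 65% + 8.37% + 5% = 78.37%.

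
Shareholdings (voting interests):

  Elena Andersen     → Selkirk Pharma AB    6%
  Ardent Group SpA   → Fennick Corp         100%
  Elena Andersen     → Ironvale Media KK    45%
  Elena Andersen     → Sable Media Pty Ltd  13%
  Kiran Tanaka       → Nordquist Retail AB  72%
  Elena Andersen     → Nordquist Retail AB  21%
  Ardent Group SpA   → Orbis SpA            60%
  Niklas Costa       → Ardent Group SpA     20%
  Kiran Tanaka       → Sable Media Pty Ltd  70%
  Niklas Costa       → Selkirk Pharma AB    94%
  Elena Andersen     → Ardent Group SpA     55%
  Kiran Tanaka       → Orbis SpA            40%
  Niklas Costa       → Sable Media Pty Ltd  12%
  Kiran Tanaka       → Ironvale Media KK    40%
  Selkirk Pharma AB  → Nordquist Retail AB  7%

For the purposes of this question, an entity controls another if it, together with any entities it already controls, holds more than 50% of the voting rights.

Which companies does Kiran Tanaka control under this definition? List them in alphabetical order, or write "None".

Kiran holds 70% of Sable, so Kiran controls Sable.
Kiran holds 72% of Nordquist, so Kiran controls Nordquist.
No other company's threshold is met.

Nordquist Retail AB, Sable Media Pty Ltd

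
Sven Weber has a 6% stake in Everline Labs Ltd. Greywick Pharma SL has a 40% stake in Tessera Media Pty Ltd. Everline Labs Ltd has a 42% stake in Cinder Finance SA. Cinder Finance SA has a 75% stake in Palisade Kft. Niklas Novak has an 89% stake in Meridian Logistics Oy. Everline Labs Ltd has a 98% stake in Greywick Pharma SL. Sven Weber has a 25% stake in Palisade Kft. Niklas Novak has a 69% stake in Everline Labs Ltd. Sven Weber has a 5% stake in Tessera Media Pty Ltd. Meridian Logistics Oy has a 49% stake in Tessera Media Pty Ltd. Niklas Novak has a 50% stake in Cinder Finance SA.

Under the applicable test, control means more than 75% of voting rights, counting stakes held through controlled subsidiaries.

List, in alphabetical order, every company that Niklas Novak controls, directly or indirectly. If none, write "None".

Niklas holds 89% of Meridian, so Niklas controls Meridian.
No other company's threshold is met.

Meridian Logistics Oy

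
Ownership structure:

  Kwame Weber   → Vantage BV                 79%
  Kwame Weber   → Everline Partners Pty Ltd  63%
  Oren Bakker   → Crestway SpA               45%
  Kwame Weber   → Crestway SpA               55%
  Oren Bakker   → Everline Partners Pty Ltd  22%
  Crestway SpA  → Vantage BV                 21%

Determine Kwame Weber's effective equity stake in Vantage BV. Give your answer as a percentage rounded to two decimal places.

90.55%

Kwame reaches Vantage along 2 paths.
Via Crestway: 55% × 21% = 11.55%.
Direct stake: 79% = 79%.
Total: 11.55% + 79% = 90.55%.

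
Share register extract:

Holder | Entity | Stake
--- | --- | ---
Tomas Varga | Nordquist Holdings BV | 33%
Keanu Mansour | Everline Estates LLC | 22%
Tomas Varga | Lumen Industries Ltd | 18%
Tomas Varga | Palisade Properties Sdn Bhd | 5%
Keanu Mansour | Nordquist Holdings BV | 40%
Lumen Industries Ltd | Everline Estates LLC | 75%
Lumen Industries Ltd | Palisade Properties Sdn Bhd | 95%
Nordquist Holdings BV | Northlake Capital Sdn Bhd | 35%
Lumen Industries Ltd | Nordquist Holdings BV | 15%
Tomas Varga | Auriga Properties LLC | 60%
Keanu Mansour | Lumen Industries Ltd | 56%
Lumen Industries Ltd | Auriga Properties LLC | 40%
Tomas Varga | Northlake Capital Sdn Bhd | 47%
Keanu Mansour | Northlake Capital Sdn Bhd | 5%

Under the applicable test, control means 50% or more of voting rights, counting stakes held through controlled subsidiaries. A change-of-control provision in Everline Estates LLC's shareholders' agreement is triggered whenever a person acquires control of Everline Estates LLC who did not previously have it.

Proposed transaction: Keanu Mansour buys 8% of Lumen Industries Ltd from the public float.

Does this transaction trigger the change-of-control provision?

The purchase changes only Keanu's holdings, so Keanu is the only person who could newly come to control Everline.
Keanu holds 56% of Lumen, so Keanu controls Lumen.
Keanu and Lumen together hold 22% + 75% = 97% of Everline, so Keanu controls Everline.
So Keanu already controls Everline before the transaction.
After the purchase, Keanu's direct stake in Lumen rises to 56% + 8% = 64%.
Keanu controlled Everline already, so this is not a new person acquiring control; every other person's position is unchanged or reduced.
No new person acquires control, so the clause is not triggered.

No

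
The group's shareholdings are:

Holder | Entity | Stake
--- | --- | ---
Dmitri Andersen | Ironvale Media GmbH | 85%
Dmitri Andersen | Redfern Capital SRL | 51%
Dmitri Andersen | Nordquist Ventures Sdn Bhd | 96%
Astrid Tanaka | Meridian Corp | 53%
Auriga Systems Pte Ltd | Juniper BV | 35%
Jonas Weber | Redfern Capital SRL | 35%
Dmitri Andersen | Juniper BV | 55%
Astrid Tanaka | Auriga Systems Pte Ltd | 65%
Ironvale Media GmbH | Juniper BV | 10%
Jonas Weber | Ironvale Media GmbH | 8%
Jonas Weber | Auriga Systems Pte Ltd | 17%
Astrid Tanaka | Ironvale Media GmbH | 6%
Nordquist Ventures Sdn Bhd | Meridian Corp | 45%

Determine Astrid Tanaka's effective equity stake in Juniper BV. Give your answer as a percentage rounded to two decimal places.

23.35%

Astrid reaches Juniper along 2 paths.
Via Auriga: 65% × 35% = 22.75%.
Via Ironvale: 6% × 10% = 0.6%.
Total: 22.75% + 0.6% = 23.35%.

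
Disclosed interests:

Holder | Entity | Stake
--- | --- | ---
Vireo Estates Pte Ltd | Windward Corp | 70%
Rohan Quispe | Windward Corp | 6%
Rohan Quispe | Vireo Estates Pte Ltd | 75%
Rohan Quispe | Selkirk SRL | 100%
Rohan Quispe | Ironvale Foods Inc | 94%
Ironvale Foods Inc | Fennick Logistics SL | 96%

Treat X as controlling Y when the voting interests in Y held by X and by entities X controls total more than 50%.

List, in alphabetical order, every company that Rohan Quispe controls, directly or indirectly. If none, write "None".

Fennick Logistics SL, Ironvale Foods Inc, Selkirk SRL, Vireo Estates Pte Ltd, Windward Corp

Rohan holds 75% of Vireo, so Rohan controls Vireo.
Rohan holds 94% of Ironvale, so Rohan controls Ironvale.
Ironvale holds 96% of Fennick, so Rohan controls Fennick.
Vireo and Rohan together hold 70% + 6% = 76% of Windward, so Rohan controls Windward.
Rohan holds 100% of Selkirk, so Rohan controls Selkirk.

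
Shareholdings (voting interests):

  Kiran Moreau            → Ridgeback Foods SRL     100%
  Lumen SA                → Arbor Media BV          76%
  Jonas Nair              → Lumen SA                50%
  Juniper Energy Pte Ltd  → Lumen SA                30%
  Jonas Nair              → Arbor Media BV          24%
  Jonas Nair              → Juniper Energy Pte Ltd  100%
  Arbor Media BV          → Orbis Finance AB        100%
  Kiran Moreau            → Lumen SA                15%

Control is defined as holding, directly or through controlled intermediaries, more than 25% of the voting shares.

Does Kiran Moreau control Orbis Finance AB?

No

Kiran holds 100% of Ridgeback, so Kiran controls Ridgeback.
Neither Kiran nor any entity Kiran controls holds any voting interest in Orbis.
So Kiran does not control Orbis.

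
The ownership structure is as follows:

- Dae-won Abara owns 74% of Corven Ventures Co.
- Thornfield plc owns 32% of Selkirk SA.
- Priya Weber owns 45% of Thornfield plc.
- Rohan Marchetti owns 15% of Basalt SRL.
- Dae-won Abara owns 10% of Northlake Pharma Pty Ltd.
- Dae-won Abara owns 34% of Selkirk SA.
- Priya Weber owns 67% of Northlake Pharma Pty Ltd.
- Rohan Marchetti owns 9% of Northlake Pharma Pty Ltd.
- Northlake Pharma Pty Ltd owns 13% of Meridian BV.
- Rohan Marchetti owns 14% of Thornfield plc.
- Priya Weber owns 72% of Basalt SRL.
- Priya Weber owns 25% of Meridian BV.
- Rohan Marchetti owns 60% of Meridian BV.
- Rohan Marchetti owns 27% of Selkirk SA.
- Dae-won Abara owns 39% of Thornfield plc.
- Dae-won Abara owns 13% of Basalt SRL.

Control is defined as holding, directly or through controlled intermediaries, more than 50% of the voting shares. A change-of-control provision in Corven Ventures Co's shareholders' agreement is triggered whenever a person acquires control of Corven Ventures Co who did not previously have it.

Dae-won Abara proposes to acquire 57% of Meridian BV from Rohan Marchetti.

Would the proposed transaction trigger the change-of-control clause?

No

The purchase adds only to Dae-won's holdings (Rohan's stake shrinks), so Dae-won is the only person who could newly come to control Corven.
Dae-won holds 74% of Corven, so Dae-won controls Corven.
So Dae-won already controls Corven before the transaction.
After the purchase, Dae-won holds 57% of Meridian directly, and Rohan's stake falls to 3%.
Dae-won controlled Corven already, so this is not a new person acquiring control; every other person's position is unchanged or reduced.
No new person acquires control, so the clause is not triggered.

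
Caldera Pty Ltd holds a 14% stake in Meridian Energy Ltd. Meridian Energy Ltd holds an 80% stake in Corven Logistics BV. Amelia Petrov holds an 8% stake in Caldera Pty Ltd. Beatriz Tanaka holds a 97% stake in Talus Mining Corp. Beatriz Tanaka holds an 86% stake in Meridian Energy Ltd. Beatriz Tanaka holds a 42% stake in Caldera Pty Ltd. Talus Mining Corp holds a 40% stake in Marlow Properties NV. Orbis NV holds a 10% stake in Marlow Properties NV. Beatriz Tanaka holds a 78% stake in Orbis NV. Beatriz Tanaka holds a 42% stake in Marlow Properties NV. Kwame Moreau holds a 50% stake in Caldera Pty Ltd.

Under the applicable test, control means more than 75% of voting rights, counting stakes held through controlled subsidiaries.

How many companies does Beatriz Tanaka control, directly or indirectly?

Beatriz holds 78% of Orbis, so Beatriz controls Orbis.
Beatriz holds 86% of Meridian, so Beatriz controls Meridian.
Beatriz holds 97% of Talus, so Beatriz controls Talus.
Meridian holds 80% of Corven, so Beatriz controls Corven.
Beatriz and Talus and Orbis together hold 42% + 40% + 10% = 92% of Marlow, so Beatriz controls Marlow.
No other company's threshold is met.
Beatriz controls 5 companies.

5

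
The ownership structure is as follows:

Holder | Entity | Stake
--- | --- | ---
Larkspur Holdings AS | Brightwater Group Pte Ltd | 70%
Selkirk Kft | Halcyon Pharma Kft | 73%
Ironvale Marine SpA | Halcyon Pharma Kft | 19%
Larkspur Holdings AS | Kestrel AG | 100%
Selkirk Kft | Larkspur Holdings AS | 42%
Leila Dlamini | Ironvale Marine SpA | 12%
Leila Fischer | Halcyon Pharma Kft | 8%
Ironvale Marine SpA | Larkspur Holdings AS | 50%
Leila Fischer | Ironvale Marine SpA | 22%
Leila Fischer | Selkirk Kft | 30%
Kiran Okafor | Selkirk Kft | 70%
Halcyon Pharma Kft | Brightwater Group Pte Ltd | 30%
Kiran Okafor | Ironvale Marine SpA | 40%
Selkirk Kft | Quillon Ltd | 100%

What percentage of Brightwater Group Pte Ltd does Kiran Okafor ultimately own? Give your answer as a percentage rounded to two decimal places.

Kiran reaches Brightwater along 4 paths.
Via Ironvale → Halcyon: 40% × 19% × 30% = 2.28%.
Via Selkirk → Halcyon: 70% × 73% × 30% = 15.33%.
Via Selkirk → Larkspur: 70% × 42% × 70% = 20.58%.
Via Ironvale → Larkspur: 40% × 50% × 70% = 14%.
Total: 2.28% + 15.33% + 20.58% + 14% = 52.19%.

52.19%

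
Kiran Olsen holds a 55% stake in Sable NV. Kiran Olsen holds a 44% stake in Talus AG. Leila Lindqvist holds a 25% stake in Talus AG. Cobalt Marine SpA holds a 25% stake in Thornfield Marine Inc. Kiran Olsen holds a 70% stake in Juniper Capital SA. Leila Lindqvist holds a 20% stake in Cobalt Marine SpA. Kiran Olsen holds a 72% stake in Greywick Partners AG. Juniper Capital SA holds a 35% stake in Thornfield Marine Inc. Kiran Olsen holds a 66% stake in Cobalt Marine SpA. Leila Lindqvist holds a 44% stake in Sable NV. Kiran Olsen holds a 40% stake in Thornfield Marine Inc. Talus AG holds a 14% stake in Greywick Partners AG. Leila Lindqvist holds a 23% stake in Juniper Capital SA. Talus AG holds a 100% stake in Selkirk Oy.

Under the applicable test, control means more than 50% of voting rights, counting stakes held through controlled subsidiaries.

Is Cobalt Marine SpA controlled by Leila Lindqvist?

No

Leila's largest direct stake is 44% in Sable, which does not meet the threshold, so Leila controls no company.
In Cobalt, Leila's side holds only 20%, not > 50%.
So Leila does not control Cobalt.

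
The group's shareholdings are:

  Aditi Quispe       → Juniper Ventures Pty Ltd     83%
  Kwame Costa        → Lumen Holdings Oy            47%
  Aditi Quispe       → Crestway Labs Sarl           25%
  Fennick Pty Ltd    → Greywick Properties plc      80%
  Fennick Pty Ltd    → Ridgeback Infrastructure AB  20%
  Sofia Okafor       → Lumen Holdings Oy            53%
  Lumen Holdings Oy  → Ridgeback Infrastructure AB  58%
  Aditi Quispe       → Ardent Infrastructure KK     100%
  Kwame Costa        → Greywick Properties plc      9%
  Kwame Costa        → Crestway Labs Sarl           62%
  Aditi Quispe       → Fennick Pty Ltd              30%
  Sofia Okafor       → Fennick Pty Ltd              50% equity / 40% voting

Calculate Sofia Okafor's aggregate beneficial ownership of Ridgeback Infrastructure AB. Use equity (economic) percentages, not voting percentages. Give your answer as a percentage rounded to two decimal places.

Sofia reaches Ridgeback along 2 paths.
Via Lumen: 53% × 58% = 30.74%.
Via Fennick: 50% × 20% = 10%.
Total: 30.74% + 10% = 40.74%.

40.74%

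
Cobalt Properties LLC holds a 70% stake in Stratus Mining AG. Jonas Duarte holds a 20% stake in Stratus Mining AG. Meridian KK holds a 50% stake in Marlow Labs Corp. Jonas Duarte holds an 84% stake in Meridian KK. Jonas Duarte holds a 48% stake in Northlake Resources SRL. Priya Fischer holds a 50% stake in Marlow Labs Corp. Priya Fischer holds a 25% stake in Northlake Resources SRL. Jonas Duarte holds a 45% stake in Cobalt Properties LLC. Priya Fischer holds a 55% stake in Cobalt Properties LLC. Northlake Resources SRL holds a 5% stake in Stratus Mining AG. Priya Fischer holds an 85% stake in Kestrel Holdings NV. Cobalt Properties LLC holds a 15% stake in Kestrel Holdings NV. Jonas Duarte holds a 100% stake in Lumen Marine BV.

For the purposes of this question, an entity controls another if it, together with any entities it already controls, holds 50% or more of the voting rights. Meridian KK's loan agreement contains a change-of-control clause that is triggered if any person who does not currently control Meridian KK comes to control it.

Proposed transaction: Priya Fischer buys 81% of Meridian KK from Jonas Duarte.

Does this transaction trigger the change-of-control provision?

The purchase adds only to Priya's holdings (Jonas's stake shrinks), so Priya is the only person who could newly come to control Meridian.
Priya holds 55% of Cobalt, so Priya controls Cobalt.
Cobalt holds 70% of Stratus, so Priya controls Stratus.
Cobalt and Priya together hold 15% + 85% = 100% of Kestrel, so Priya controls Kestrel.
Priya holds 50% of Marlow, so Priya controls Marlow.
Neither Priya nor any entity Priya controls holds any voting interest in Meridian.
So before the transaction, Priya does not control Meridian.
After the purchase, Priya holds 81% of Meridian directly, and Jonas's stake falls to 3%.
Priya holds 81% of Meridian, so Priya controls Meridian.
Priya did not control Meridian before and does after, so the clause is triggered.

Yes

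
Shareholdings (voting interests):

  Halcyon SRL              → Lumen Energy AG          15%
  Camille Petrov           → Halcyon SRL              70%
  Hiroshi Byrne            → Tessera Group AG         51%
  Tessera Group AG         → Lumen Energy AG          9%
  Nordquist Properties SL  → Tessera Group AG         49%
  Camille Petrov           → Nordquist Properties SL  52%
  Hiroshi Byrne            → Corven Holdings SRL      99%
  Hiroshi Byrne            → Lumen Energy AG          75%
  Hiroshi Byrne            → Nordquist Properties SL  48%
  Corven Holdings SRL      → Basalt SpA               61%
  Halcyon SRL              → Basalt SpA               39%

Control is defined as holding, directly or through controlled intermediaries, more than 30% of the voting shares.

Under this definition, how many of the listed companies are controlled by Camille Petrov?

Camille holds 52% of Nordquist, so Camille controls Nordquist.
Camille holds 70% of Halcyon, so Camille controls Halcyon.
Nordquist holds 49% of Tessera, so Camille controls Tessera.
Halcyon holds 39% of Basalt, so Camille controls Basalt.
No other company's threshold is met.
Camille controls 4 companies.

4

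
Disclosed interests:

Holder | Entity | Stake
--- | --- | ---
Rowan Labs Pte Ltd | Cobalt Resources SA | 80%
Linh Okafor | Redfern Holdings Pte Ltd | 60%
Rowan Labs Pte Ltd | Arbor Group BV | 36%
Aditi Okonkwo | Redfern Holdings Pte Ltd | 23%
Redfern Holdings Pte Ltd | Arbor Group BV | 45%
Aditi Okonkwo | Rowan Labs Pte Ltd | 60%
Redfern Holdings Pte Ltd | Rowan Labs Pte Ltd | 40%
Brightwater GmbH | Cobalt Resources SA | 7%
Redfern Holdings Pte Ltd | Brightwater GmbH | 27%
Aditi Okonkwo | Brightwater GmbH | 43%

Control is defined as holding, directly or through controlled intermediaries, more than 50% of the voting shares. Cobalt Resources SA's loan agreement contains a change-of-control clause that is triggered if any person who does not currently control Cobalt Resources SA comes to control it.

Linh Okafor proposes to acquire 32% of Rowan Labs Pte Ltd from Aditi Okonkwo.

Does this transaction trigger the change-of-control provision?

The purchase adds only to Linh's holdings (Aditi's stake shrinks), so Linh is the only person who could newly come to control Cobalt.
Linh holds 60% of Redfern, so Linh controls Redfern.
Neither Linh nor any entity Linh controls holds any voting interest in Cobalt.
So before the transaction, Linh does not control Cobalt.
After the purchase, Linh holds 32% of Rowan directly, and Aditi's stake falls to 28%.
Redfern and Linh together hold 40% + 32% = 72% of Rowan, so Linh controls Rowan.
Rowan holds 80% of Cobalt, so Linh controls Cobalt.
Linh did not control Cobalt before and does after, so the clause is triggered.

Yes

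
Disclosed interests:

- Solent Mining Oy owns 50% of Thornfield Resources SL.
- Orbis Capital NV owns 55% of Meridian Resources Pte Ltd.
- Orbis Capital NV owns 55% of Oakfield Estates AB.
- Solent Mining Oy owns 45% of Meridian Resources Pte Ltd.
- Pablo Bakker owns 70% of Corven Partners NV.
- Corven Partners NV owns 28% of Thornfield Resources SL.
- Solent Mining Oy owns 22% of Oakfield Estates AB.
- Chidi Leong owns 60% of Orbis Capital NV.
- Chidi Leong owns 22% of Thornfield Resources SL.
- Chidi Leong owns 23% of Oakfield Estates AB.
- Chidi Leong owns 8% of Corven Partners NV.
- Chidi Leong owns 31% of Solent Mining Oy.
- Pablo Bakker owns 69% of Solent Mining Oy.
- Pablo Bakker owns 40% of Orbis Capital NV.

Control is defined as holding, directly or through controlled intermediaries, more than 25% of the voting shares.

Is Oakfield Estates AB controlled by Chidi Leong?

Yes

Chidi holds 60% of Orbis, so Chidi controls Orbis.
Chidi holds 31% of Solent, so Chidi controls Solent.
Chidi and Orbis and Solent together hold 23% + 55% + 22% = 100% of Oakfield, so Chidi controls Oakfield.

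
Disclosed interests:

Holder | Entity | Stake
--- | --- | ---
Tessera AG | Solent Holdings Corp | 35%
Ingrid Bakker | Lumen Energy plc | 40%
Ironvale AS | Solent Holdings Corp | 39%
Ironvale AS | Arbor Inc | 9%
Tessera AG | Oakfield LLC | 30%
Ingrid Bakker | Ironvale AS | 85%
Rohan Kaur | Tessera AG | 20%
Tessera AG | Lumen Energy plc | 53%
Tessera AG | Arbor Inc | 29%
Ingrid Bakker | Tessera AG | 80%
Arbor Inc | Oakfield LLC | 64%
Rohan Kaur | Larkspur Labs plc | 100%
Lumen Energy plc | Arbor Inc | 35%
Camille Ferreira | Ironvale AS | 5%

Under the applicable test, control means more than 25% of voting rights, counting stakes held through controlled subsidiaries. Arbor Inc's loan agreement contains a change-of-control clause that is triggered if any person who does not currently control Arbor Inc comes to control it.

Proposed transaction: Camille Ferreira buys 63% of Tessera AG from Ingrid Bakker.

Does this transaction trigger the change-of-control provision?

The purchase adds only to Camille's holdings (Ingrid's stake shrinks), so Camille is the only person who could newly come to control Arbor.
Camille's largest direct stake is 5% in Ironvale, which does not meet the threshold, so Camille controls no company.
Neither Camille nor any entity Camille controls holds any voting interest in Arbor.
So before the transaction, Camille does not control Arbor.
After the purchase, Camille holds 63% of Tessera directly, and Ingrid's stake falls to 17%.
Camille holds 63% of Tessera, so Camille controls Tessera.
Tessera holds 53% of Lumen, so Camille controls Lumen.
Lumen and Tessera together hold 35% + 29% = 64% of Arbor, so Camille controls Arbor.
Camille did not control Arbor before and does after, so the clause is triggered.

Yes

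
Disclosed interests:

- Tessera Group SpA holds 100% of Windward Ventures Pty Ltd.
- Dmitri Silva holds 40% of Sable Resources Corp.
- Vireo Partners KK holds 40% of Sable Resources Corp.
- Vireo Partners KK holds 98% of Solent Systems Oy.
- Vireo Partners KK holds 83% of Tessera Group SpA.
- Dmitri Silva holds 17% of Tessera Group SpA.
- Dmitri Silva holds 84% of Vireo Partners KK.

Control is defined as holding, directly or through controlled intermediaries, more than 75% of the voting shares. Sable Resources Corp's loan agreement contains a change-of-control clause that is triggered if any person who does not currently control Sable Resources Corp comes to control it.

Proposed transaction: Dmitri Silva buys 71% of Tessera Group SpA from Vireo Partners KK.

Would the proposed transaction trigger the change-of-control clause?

The purchase adds only to Dmitri's holdings (Vireo's stake shrinks), so Dmitri is the only person who could newly come to control Sable.
Dmitri holds 84% of Vireo, so Dmitri controls Vireo.
Vireo and Dmitri together hold 40% + 40% = 80% of Sable, so Dmitri controls Sable.
So Dmitri already controls Sable before the transaction.
After the purchase, Dmitri's direct stake in Tessera rises to 17% + 71% = 88%, and Vireo's stake falls to 12%.
Dmitri controlled Sable already, so this is not a new person acquiring control; every other person's position is unchanged or reduced.
No new person acquires control, so the clause is not triggered.

No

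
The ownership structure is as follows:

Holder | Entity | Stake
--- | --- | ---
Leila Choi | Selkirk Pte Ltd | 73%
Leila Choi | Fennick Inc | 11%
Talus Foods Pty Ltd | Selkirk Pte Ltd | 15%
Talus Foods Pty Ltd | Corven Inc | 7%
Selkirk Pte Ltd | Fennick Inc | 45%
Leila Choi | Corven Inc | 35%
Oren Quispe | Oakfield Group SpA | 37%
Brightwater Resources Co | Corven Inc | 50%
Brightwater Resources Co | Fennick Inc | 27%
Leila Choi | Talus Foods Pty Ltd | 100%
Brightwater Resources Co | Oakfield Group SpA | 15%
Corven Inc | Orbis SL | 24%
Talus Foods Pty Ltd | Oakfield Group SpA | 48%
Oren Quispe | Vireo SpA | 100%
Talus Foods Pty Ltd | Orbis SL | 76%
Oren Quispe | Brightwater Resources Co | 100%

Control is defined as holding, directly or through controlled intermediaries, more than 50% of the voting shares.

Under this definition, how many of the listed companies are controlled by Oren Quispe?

3

Oren holds 100% of Vireo, so Oren controls Vireo.
Oren holds 100% of Brightwater, so Oren controls Brightwater.
Oren and Brightwater together hold 37% + 15% = 52% of Oakfield, so Oren controls Oakfield.
No other company's threshold is met.
Oren controls 3 companies.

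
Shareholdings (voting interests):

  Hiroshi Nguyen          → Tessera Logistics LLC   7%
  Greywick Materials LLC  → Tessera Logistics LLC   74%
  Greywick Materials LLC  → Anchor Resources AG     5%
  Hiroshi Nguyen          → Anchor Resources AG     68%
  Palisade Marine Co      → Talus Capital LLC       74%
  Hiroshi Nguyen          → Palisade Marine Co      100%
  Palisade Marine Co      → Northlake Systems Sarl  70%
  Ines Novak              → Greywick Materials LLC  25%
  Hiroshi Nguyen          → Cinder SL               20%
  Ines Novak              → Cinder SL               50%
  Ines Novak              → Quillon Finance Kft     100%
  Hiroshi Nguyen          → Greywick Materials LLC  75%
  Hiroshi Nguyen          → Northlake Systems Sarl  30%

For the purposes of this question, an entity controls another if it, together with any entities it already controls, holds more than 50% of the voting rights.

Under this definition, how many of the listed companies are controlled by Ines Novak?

Ines holds 100% of Quillon, so Ines controls Quillon.
No other company's threshold is met.
Ines controls 1 company.

1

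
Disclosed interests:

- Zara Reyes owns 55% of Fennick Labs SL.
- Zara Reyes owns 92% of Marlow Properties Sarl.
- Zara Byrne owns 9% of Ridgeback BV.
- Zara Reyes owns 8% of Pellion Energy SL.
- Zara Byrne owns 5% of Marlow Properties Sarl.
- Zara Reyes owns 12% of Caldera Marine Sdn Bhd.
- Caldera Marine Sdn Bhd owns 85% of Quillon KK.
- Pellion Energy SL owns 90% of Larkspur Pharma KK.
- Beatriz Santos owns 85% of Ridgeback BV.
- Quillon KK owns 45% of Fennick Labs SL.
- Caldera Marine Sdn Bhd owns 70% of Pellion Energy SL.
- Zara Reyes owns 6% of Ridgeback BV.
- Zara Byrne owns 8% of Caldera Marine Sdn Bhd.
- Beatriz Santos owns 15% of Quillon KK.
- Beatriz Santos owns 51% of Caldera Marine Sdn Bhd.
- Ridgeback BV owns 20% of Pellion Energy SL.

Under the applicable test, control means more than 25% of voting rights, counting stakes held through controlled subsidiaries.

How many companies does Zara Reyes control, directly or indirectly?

2

Zara Reyes holds 92% of Marlow, so Zara Reyes controls Marlow.
Zara Reyes holds 55% of Fennick, so Zara Reyes controls Fennick.
No other company's threshold is met.
Zara Reyes controls 2 companies.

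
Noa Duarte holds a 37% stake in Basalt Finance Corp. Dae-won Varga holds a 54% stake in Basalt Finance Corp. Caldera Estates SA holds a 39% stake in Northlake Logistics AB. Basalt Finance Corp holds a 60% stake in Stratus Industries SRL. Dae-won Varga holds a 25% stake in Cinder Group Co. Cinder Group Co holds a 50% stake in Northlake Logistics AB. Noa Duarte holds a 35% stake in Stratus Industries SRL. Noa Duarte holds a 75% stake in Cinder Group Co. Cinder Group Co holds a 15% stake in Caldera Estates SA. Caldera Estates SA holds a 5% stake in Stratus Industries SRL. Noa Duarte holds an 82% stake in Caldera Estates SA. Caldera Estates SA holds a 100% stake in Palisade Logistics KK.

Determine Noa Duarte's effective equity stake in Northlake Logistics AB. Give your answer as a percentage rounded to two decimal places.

73.87%

Noa reaches Northlake along 3 paths.
Via Caldera: 82% × 39% = 31.98%.
Via Cinder → Caldera: 75% × 15% × 39% = 4.3875%.
Via Cinder: 75% × 50% = 37.5%.
Total: 31.98% + 4.3875% + 37.5% = 73.8675%.
Rounded: 73.87%.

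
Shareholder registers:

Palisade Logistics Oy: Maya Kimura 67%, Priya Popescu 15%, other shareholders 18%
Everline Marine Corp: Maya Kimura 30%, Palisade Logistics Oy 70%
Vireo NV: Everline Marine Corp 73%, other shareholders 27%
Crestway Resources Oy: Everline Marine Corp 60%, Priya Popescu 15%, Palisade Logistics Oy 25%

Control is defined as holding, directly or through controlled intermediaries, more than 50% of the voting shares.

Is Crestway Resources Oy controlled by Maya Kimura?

Yes

Maya holds 67% of Palisade, so Maya controls Palisade.
Maya and Palisade together hold 30% + 70% = 100% of Everline, so Maya controls Everline.
Everline and Palisade together hold 60% + 25% = 85% of Crestway, so Maya controls Crestway.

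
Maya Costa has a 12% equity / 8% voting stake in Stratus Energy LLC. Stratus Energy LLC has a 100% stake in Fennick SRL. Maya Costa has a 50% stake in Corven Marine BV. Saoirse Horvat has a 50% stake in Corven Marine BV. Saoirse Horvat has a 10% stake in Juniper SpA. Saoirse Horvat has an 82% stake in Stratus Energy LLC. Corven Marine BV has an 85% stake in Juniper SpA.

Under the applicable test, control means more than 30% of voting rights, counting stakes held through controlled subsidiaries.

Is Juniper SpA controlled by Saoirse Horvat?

Saoirse holds 50% of Corven, so Saoirse controls Corven.
Saoirse and Corven together hold 10% + 85% = 95% of Juniper, so Saoirse controls Juniper.

Yes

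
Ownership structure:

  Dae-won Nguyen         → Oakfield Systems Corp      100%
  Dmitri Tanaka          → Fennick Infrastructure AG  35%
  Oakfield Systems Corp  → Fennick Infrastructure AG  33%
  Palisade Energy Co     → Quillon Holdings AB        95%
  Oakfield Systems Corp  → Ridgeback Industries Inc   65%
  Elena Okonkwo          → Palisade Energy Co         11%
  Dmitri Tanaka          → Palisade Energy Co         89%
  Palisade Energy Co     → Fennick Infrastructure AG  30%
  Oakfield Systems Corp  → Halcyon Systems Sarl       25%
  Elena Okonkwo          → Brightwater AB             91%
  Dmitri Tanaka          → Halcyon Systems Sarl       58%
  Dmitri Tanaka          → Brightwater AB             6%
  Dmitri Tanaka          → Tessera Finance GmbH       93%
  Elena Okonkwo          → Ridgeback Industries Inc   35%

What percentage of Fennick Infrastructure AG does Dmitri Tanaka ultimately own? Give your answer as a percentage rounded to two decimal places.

61.70%

Dmitri reaches Fennick along 2 paths.
Direct stake: 35% = 35%.
Via Palisade: 89% × 30% = 26.7%.
Total: 35% + 26.7% = 61.7%.
Rounded: 61.70%.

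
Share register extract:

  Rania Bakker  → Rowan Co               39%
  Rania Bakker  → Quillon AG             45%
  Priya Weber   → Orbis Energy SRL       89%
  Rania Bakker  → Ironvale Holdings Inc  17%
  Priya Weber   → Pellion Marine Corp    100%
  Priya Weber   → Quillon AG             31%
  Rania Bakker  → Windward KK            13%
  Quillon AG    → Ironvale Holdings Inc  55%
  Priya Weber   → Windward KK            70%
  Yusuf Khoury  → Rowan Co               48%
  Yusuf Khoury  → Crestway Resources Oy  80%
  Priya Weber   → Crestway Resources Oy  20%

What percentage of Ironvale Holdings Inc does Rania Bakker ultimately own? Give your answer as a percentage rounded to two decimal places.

41.75%

Rania reaches Ironvale along 2 paths.
Via Quillon: 45% × 55% = 24.75%.
Direct stake: 17% = 17%.
Total: 24.75% + 17% = 41.75%.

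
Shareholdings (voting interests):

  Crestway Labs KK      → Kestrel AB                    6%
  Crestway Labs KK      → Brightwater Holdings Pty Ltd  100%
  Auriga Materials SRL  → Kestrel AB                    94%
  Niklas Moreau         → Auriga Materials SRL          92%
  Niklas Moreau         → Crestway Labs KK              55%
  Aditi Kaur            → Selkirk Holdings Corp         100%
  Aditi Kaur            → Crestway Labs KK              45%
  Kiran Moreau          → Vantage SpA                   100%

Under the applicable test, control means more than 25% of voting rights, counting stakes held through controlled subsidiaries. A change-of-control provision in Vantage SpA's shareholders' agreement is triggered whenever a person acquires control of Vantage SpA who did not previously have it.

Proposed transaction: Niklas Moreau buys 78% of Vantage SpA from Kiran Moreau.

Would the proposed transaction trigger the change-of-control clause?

Yes

The purchase adds only to Niklas's holdings (Kiran's stake shrinks), so Niklas is the only person who could newly come to control Vantage.
Niklas holds 55% of Crestway, so Niklas controls Crestway.
Niklas holds 92% of Auriga, so Niklas controls Auriga.
Crestway holds 100% of Brightwater, so Niklas controls Brightwater.
Auriga and Crestway together hold 94% + 6% = 100% of Kestrel, so Niklas controls Kestrel.
Neither Niklas nor any entity Niklas controls holds any voting interest in Vantage.
So before the transaction, Niklas does not control Vantage.
After the purchase, Niklas holds 78% of Vantage directly, and Kiran's stake falls to 22%.
Niklas holds 78% of Vantage, so Niklas controls Vantage.
Niklas did not control Vantage before and does after, so the clause is triggered.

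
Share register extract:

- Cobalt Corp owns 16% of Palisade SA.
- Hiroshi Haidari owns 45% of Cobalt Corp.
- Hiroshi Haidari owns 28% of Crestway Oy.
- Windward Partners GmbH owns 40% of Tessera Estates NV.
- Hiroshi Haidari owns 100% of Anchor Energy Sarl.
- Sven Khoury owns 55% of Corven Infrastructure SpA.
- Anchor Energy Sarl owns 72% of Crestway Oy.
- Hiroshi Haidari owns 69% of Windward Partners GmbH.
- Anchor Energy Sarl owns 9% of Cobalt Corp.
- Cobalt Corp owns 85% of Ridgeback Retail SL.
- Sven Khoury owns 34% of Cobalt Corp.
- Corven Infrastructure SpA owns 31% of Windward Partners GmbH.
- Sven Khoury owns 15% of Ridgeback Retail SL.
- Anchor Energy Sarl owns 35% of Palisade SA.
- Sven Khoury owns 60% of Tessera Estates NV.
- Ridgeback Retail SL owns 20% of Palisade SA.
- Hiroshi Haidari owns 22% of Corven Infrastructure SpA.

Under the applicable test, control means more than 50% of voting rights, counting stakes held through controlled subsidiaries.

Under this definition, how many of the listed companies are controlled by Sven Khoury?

2

Sven holds 55% of Corven, so Sven controls Corven.
Sven holds 60% of Tessera, so Sven controls Tessera.
No other company's threshold is met.
Sven controls 2 companies.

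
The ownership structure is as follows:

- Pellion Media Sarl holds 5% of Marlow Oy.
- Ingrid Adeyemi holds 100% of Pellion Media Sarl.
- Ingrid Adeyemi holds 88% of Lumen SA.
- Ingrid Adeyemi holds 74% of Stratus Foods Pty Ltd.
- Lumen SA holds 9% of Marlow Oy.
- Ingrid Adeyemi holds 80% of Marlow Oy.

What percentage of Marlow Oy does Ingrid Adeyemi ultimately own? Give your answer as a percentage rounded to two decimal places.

Ingrid reaches Marlow along 3 paths.
Via Pellion: 100% × 5% = 5%.
Direct stake: 80% = 80%.
Via Lumen: 88% × 9% = 7.92%.
Total: 5% + 80% + 7.92% = 92.92%.

92.92%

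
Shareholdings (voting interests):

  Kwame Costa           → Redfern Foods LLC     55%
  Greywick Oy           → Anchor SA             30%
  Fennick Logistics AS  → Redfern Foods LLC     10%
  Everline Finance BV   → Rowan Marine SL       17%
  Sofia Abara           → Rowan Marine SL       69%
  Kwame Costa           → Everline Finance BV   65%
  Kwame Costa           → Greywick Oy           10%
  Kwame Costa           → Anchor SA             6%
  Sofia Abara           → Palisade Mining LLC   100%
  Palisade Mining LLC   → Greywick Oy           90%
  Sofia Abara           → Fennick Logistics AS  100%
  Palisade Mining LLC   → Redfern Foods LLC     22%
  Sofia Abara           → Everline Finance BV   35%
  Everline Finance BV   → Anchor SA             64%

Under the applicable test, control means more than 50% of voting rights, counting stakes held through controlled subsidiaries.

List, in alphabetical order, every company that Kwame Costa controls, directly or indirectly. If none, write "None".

Anchor SA, Everline Finance BV, Redfern Foods LLC

Kwame holds 65% of Everline, so Kwame controls Everline.
Kwame and Everline together hold 6% + 64% = 70% of Anchor, so Kwame controls Anchor.
Kwame holds 55% of Redfern, so Kwame controls Redfern.
No other company's threshold is met.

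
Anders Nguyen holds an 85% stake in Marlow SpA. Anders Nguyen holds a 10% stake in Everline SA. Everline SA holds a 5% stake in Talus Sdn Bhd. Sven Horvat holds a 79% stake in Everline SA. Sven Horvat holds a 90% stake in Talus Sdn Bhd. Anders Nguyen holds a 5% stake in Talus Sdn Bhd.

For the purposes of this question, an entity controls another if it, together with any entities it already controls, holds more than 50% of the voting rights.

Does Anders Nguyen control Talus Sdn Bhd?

Anders holds 85% of Marlow, so Anders controls Marlow.
In Talus, Anders's side holds only 5%, not > 50%.
So Anders does not control Talus.

No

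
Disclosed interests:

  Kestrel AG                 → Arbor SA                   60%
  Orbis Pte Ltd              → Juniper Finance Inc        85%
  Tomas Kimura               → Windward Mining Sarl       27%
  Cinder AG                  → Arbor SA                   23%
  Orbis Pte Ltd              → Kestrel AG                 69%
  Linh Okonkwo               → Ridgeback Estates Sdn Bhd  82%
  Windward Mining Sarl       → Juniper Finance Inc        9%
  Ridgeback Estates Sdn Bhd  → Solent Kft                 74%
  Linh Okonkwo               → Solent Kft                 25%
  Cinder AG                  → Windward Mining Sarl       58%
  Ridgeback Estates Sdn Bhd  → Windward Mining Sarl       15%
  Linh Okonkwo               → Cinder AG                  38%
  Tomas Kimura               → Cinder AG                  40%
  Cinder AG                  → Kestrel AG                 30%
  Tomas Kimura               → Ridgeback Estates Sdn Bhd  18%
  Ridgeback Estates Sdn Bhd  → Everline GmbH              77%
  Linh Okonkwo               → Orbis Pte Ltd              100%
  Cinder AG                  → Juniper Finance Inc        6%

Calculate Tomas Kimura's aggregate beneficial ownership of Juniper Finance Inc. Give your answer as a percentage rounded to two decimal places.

7.16%

Tomas reaches Juniper along 4 paths.
Via Windward: 27% × 9% = 2.43%.
Via Ridgeback → Windward: 18% × 15% × 9% = 0.243%.
Via Cinder → Windward: 40% × 58% × 9% = 2.088%.
Via Cinder: 40% × 6% = 2.4%.
Total: 2.43% + 0.243% + 2.088% + 2.4% = 7.161%.
Rounded: 7.16%.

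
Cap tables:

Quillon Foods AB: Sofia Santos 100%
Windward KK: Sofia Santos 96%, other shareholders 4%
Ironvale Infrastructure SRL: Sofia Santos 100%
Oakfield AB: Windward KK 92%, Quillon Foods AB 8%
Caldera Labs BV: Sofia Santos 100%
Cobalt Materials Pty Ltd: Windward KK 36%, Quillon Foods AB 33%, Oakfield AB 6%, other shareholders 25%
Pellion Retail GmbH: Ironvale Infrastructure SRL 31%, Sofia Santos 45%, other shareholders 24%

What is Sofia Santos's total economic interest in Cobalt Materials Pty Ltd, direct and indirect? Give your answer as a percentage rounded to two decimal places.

Sofia reaches Cobalt along 4 paths.
Via Windward: 96% × 36% = 34.56%.
Via Quillon: 100% × 33% = 33%.
Via Windward → Oakfield: 96% × 92% × 6% = 5.2992%.
Via Quillon → Oakfield: 100% × 8% × 6% = 0.48%.
Total: 34.56% + 33% + 5.2992% + 0.48% = 73.3392%.
Rounded: 73.34%.

73.34%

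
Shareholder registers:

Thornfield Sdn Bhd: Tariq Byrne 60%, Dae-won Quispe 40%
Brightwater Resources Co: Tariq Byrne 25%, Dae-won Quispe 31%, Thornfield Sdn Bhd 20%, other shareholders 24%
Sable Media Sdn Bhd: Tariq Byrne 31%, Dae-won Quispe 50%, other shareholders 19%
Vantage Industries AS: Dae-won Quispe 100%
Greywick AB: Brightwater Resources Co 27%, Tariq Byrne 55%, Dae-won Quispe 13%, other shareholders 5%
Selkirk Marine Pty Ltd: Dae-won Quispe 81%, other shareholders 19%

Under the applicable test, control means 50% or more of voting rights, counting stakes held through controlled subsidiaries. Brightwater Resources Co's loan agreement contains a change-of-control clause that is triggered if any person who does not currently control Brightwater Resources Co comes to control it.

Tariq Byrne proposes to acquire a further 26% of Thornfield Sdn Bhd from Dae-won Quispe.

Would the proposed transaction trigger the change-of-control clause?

The purchase adds only to Tariq's holdings (Dae-won's stake shrinks), so Tariq is the only person who could newly come to control Brightwater.
Tariq holds 60% of Thornfield, so Tariq controls Thornfield.
Tariq holds 55% of Greywick, so Tariq controls Greywick.
In Brightwater, Tariq's side holds only 25% + 20% = 45%, not ≥ 50%.
So before the transaction, Tariq does not control Brightwater.
After the purchase, Tariq's direct stake in Thornfield rises to 60% + 26% = 86%, and Dae-won's stake falls to 14%.
Tariq holds 86% of Thornfield, so Tariq controls Thornfield.
After the transaction, Tariq's side holds 25% + 20% = 45% of Brightwater, not ≥ 50%, so Tariq still does not control Brightwater.
No new person acquires control, so the clause is not triggered.

No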